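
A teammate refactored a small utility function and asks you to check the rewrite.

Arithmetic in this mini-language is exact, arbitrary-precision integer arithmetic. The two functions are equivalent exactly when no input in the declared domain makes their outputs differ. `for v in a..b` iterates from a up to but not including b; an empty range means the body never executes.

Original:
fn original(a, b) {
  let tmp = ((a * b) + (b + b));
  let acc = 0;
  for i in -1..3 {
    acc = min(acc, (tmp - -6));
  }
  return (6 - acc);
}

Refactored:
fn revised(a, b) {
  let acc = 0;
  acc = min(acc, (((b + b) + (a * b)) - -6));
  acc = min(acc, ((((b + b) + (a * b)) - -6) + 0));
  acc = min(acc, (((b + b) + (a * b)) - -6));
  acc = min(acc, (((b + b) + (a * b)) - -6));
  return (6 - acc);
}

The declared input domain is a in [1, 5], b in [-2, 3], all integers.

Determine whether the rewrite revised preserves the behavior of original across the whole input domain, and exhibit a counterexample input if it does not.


Reading the diff, among the changes: min/max/abs usage differs, plus arithmetic usage differs, plus statement counts differ, plus local variable names differ, plus loop structure differs, plus constant usage differs.
Spot check at a=4, b=-1 — original: tmp becomes -6; next acc becomes 0; next at i=-1:; next acc becomes 0; next at i=0:; next acc becomes 0; next at i=1:; next acc becomes 0; next at i=2:; next acc becomes 0; next final value 6. revised: acc becomes 0; next acc becomes 0; next acc becomes 0; next acc becomes 0; next acc becomes 0; next final value 6. Both give 6.
Every one of the 30 inputs gives matching results.
verdict: equivalent


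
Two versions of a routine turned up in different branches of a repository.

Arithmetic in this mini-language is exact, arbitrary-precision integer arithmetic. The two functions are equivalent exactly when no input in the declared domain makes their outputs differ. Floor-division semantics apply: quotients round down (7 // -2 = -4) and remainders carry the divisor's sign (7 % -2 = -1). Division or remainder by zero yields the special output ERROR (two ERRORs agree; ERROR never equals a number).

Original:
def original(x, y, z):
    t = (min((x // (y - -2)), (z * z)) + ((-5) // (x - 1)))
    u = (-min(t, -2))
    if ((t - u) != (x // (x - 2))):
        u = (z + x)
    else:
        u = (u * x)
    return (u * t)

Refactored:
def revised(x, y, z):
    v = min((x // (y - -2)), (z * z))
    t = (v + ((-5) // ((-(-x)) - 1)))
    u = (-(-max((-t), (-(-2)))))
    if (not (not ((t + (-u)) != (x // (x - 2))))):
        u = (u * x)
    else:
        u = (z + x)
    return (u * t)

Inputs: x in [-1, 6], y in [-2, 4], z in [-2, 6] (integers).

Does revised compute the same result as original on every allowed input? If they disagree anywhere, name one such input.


Consider the input x=-1, y=-1, z=-2.
original: t=1, then u=2, then ((t - u) != (x // (x - 2))) is true, then u=-3, then returns -3
revised: v=-1, then t=1, then u=2, then (not (not ((t + (-u)) != (x // (x - 2))))) is true, then u=-2, then returns -2
-3 and -2 differ, so these are not the same function on this domain.
verdict: not equivalent; witness: x=-1, y=-1, z=-2


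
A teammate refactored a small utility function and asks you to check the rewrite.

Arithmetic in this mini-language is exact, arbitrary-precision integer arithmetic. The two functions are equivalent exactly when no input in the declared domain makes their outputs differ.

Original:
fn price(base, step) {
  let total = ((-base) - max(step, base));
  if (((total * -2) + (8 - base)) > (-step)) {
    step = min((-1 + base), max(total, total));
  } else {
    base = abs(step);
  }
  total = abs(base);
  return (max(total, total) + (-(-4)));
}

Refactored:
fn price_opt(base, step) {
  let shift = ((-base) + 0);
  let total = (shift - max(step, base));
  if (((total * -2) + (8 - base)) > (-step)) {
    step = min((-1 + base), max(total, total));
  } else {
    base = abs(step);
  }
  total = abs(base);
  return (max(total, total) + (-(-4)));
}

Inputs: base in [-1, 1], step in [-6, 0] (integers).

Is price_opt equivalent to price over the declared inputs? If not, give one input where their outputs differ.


Although statement counts differ, and arithmetic usage differs, and constant usage differs, and local variable names differ, 21/21 inputs agree.
verdict: equivalent


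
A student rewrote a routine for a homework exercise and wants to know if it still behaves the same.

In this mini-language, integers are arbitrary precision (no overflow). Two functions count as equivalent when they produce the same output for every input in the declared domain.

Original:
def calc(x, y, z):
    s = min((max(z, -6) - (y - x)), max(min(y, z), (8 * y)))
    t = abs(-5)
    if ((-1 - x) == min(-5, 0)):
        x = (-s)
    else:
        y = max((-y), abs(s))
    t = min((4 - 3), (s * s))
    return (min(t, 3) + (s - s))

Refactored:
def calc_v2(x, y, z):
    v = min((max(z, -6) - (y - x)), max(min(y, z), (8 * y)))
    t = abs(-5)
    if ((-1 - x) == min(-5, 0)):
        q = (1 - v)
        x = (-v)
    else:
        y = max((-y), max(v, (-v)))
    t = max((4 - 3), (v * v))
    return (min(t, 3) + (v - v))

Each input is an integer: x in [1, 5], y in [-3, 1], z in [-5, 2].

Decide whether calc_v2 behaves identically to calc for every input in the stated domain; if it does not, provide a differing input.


x=1, y=-3, z=-5 yields 1 from calc but 3 from calc_v2.
verdict: not equivalent; witness: x=1, y=-3, z=-5


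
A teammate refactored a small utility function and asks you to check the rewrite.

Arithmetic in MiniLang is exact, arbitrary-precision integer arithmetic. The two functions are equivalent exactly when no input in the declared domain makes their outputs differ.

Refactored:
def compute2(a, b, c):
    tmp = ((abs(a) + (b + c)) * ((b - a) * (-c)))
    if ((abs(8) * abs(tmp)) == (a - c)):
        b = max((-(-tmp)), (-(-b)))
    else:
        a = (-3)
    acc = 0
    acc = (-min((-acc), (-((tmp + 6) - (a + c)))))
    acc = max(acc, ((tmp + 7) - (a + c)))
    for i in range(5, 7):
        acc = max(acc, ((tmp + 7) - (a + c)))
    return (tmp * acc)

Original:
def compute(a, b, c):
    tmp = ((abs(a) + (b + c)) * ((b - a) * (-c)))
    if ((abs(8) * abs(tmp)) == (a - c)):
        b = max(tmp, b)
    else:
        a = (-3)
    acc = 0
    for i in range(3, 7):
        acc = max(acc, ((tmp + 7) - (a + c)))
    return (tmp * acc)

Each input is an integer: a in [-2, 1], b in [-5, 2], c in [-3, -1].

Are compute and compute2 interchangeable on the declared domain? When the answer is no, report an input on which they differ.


Equivalent. The edit looks behavioral (`7` became `6`), but over these ranges it never changes the outcome.
Across all 96 domain points the two functions coincide.
Spot check at a=1, b=-2, c=-2 — compute: tmp = 18; ((abs(8) * abs(tmp)) == (a - c)) -> false; a = -3; acc = 0; [i=3]; acc = 30; [i=4]; acc = 30; [i=5]; acc = 30; [i=6]; acc = 30; return 540. compute2: tmp = 18; ((abs(8) * abs(tmp)) == (a - c)) -> false; a = -3; acc = 0; acc = 29; acc = 30; [i=5]; acc = 30; [i=6]; acc = 30; return 540. Both give 540.
verdict: equivalent


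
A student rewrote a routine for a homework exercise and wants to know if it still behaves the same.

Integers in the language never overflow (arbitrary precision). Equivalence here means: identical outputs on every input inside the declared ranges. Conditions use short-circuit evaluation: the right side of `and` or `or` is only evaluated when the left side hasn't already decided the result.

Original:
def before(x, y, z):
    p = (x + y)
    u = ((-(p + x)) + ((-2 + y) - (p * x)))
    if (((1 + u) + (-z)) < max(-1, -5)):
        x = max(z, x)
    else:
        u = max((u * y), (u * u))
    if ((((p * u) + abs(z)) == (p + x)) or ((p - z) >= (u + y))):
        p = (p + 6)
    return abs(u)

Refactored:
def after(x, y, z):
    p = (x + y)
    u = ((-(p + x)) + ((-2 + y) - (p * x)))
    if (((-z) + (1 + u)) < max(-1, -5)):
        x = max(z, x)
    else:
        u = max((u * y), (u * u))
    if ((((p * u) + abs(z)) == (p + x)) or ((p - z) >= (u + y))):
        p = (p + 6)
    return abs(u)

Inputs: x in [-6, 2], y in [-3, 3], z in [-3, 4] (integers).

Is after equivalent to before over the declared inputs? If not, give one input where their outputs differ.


Behavior is preserved: although same computation, different form, the outputs never diverge.
Tracing x=-2, y=-3, z=3: before: p = -5; u = -8; (((1 + u) + (-z)) < max(-1, -5)) -> true; x = 3; ((((p * u) + abs(z)) == (p + x)) or ((p - z) >= (u + y))) -> true; p = 1; return 8 | after: p = -5; u = -8; (((-z) + (1 + u)) < max(-1, -5)) -> true; x = 3; ((((p * u) + abs(z)) == (p + x)) or ((p - z) >= (u + y))) -> true; p = 1; return 8 — matching result 8.
Checked all 504 inputs in the declared domain: the outputs agree on every one.
verdict: equivalent


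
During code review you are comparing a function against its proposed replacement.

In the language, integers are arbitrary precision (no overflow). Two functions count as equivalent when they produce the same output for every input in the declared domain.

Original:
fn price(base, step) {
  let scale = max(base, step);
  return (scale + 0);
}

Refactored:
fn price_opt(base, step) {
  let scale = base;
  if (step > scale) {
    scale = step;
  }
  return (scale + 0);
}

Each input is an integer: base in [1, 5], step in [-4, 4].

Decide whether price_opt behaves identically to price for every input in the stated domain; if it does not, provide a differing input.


The two versions differ — the changes include branching structure differs; statement counts differ; min/max/abs usage differs; comparison usage differs.
Tracing base=5, step=-4: price: scale=5, then returns 5 | price_opt: scale=5, then (step > scale) is false, then returns 5 — matching result 5.
An exhaustive pass over the 45 declared inputs shows identical outputs.
verdict: equivalent


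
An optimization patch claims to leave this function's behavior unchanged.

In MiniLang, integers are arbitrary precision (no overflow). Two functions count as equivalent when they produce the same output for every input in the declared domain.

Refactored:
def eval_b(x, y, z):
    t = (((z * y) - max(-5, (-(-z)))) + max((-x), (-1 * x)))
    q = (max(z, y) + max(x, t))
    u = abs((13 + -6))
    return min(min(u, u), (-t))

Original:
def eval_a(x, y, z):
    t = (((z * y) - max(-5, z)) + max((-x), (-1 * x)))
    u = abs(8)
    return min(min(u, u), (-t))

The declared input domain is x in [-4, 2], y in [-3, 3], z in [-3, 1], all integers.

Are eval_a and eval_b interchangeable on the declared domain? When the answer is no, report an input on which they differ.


There is a counterexample at x=2, y=3, z=-3: 8 on one side, 7 on the other.
eval_a: t := -8 | u := 8 | result 8
eval_b: t := -8 | q := 5 | u := 7 | result 7
verdict: not equivalent; witness: x=2, y=3, z=-3


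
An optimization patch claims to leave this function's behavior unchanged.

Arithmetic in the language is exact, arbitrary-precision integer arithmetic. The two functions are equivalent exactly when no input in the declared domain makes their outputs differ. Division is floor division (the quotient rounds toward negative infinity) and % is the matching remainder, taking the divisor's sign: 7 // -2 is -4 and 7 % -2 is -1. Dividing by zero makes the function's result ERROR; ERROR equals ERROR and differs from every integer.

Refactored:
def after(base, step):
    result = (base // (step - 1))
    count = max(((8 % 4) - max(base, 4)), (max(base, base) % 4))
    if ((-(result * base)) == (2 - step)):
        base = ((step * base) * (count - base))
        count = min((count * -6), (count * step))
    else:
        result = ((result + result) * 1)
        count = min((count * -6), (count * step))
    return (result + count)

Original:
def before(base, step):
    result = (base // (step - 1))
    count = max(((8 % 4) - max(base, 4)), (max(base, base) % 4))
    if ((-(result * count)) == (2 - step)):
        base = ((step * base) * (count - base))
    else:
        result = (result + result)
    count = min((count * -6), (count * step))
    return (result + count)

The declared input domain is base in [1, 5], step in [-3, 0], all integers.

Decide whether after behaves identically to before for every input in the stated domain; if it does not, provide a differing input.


The rewrite breaks on base=5, step=-1, where the results are -9 and -12.
before: result=-3, then count=1, then ((-(result * count)) == (2 - step)) is true, then base=20, then count=-6, then returns -9
after: result=-3, then count=1, then ((-(result * base)) == (2 - step)) is false, then result=-6, then count=-6, then returns -12
verdict: not equivalent; witness: base=5, step=-1


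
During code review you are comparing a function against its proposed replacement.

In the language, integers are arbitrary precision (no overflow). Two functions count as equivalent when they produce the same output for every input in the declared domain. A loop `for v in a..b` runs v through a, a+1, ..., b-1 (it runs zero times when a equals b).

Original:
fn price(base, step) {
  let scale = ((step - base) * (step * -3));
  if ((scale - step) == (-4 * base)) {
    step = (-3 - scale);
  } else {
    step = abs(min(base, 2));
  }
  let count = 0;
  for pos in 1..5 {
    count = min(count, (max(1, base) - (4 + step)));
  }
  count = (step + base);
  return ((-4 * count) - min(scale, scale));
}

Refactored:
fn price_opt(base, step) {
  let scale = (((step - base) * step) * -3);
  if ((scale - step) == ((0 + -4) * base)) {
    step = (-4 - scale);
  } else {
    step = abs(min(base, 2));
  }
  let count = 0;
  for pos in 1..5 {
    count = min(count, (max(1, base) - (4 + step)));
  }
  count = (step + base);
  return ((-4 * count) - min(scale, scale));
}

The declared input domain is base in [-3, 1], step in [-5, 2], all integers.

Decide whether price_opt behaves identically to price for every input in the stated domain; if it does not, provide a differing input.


base=0, step=0 yields 12 from price but 16 from price_opt.
verdict: not equivalent; witness: base=0, step=0


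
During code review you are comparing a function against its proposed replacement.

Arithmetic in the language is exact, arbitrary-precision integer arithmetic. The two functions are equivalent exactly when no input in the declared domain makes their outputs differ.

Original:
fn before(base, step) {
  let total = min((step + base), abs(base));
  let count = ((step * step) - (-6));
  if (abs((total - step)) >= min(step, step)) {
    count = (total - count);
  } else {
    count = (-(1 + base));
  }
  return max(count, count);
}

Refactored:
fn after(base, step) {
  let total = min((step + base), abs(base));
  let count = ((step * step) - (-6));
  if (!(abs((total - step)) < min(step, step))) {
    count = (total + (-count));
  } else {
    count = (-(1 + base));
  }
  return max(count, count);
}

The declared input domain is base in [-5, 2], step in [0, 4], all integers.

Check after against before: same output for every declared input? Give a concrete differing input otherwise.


Equivalent — the differences include arithmetic usage differs; and comparison usage differs; and boolean connective usage differs, yet no declared input distinguishes the two.
As a probe, take base=-1, step=2: before runs total = 1; count = 10; (abs((total - step)) >= min(step, step)) -> false; count = 0; return 0; after runs total = 1; count = 10; (!(abs((total - step)) < min(step, step))) -> false; count = 0; return 0; both end at 0.
Every one of the 40 inputs gives matching results.
verdict: equivalent


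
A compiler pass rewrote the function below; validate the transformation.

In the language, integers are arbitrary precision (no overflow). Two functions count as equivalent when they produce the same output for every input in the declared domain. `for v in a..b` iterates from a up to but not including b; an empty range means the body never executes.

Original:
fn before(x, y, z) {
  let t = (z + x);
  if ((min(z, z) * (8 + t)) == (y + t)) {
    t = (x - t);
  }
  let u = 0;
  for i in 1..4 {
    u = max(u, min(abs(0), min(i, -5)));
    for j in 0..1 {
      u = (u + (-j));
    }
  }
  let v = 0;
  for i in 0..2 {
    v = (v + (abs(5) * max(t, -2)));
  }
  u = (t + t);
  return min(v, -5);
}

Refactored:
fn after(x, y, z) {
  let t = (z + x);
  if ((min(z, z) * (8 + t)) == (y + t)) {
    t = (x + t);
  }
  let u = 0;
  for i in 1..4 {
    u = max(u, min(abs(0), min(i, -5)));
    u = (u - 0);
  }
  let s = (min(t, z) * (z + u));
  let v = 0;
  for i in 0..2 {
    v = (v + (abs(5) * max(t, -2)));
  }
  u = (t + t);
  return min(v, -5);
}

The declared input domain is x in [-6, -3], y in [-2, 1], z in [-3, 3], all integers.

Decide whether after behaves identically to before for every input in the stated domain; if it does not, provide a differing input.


The rewrite breaks on x=-3, y=-1, z=-2, where the results are -5 and -20.
before: t := -5 | ((min(z, z) * (8 + t)) == (y + t)): true | t := 2 | u := 0 | iter i=1: | u := 0 | iter j=0: | u := 0 | iter i=2: | u := 0 | iter j=0: | u := 0 | iter i=3: | u := 0 | iter j=0: | u := 0 | v := 0 | iter i=0: | v := 10 | iter i=1: | v := 20 | u := 4 | result -5
after: t := -5 | ((min(z, z) * (8 + t)) == (y + t)): true | t := -8 | u := 0 | iter i=1: | u := 0 | u := 0 | iter i=2: | u := 0 | u := 0 | iter i=3: | u := 0 | u := 0 | s := 16 | v := 0 | iter i=0: | v := -10 | iter i=1: | v := -20 | u := -16 | result -20
verdict: not equivalent; witness: x=-3, y=-1, z=-2


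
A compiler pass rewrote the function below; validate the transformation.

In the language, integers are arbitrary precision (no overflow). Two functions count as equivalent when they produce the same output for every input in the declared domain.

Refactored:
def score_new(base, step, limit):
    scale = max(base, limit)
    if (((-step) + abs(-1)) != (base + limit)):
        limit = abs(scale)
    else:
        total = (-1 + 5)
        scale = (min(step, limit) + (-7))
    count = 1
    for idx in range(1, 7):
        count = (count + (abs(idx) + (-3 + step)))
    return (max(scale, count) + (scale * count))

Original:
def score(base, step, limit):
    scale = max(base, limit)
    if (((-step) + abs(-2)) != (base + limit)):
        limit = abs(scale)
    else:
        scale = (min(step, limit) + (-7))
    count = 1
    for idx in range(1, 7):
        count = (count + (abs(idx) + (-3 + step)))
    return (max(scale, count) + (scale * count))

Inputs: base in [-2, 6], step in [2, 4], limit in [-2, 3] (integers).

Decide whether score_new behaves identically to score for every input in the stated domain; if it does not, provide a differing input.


Consider the input base=-2, step=2, limit=1.
score: scale=1, then (((-step) + abs(-2)) != (base + limit)) is true, then limit=1, then count=1, then (idx=1), then count=1, then (idx=2), then count=2, then (idx=3), then count=4, then (idx=4), then count=7, then (idx=5), then count=11, then (idx=6), then count=16, then returns 32
score_new: scale=1, then (((-step) + abs(-1)) != (base + limit)) is false, then total=4, then scale=-6, then count=1, then (idx=1), then count=1, then (idx=2), then count=2, then (idx=3), then count=4, then (idx=4), then count=7, then (idx=5), then count=11, then (idx=6), then count=16, then returns -80
32 vs -80 — the two versions disagree here.
verdict: not equivalent; witness: base=-2, step=2, limit=1


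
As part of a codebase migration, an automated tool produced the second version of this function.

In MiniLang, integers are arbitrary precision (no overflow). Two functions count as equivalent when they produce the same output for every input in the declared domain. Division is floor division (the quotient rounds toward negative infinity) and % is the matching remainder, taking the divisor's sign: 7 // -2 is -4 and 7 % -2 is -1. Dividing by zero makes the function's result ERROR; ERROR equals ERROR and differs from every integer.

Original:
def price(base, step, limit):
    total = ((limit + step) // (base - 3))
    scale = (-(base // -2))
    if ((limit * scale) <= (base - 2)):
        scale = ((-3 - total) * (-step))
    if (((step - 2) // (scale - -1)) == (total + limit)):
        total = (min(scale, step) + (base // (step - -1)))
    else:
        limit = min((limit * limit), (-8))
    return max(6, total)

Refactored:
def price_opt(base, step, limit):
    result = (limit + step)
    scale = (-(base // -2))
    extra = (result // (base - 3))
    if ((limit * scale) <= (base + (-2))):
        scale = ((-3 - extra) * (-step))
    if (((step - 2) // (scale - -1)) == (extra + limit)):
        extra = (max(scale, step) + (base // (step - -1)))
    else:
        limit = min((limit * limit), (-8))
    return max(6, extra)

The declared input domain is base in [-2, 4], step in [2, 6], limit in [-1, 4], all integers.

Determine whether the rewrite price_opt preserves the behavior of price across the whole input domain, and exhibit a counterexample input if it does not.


There is a counterexample at base=4, step=2, limit=-1: 6 on one side, 9 on the other.
price: total = 1; scale = 2; ((limit * scale) <= (base - 2)) -> true; scale = 8; (((step - 2) // (scale - -1)) == (total + limit)) -> true; total = 3; return 6
price_opt: result = 1; scale = 2; extra = 1; ((limit * scale) <= (base + (-2))) -> true; scale = 8; (((step - 2) // (scale - -1)) == (extra + limit)) -> true; extra = 9; return 9
verdict: not equivalent; witness: base=4, step=2, limit=-1


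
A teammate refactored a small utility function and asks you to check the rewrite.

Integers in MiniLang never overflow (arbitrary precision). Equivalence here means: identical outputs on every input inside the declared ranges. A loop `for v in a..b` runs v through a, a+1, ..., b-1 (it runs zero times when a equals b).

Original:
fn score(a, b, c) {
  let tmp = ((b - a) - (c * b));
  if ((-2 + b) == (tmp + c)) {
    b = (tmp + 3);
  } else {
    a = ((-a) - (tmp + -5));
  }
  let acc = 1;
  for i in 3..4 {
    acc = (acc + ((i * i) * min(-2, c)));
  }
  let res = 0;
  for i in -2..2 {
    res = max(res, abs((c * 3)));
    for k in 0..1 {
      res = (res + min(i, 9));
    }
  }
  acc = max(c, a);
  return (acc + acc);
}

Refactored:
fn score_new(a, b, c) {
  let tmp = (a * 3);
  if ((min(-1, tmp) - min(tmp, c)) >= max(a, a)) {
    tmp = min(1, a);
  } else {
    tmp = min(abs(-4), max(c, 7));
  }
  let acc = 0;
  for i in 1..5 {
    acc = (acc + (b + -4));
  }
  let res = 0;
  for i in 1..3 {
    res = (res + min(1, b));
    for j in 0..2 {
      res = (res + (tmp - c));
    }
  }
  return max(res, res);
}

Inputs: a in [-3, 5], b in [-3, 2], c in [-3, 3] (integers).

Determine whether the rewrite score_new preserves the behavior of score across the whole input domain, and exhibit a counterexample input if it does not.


The rewrite breaks on a=-3, b=-3, c=-3, where the results are 34 and -6.
score: tmp = -9; ((-2 + b) == (tmp + c)) -> false; a = 17; acc = 1; [i=3]; acc = -26; res = 0; [i=-2]; res = 9; [k=0]; res = 7; [i=-1]; res = 9; [k=0]; res = 8; [i=0]; res = 9; [k=0]; res = 9; [i=1]; res = 9; [k=0]; res = 10; acc = 17; return 34
score_new: tmp = -9; ((min(-1, tmp) - min(tmp, c)) >= max(a, a)) -> true; tmp = -3; acc = 0; [i=1]; acc = -7; [i=2]; acc = -14; [i=3]; acc = -21; [i=4]; acc = -28; res = 0; [i=1]; res = -3; [j=0]; res = -3; [j=1]; res = -3; [i=2]; res = -6; [j=0]; res = -6; [j=1]; res = -6; return -6
verdict: not equivalent; witness: a=-3, b=-3, c=-3


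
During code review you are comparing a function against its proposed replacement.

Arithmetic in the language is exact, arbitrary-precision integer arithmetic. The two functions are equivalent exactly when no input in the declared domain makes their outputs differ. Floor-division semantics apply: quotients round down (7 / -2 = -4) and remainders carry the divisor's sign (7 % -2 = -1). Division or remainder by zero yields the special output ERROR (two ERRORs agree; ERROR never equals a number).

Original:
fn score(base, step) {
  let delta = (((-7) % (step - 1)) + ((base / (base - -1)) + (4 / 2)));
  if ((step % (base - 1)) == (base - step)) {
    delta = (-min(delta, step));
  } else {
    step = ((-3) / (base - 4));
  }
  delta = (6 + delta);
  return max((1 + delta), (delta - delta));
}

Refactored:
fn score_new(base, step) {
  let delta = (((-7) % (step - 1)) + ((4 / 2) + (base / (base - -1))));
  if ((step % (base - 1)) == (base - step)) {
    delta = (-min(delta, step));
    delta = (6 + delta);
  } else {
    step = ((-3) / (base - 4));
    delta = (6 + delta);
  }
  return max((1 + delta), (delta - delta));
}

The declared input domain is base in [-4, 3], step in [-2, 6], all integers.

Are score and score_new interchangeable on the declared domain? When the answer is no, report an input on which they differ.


Comparing the listings, the differences include: statement counts differ; also arithmetic usage differs; also constant usage differs.
One worked example (base=-4, step=3) — score: delta=4, then ((step % (base - 1)) == (base - step)) is false, then step=0, then delta=10, then returns 11; score_new: delta=4, then ((step % (base - 1)) == (base - step)) is false, then step=0, then delta=10, then returns 11; agreement on 11.
Checked all 72 inputs in the declared domain: the outputs agree on every one.
verdict: equivalent


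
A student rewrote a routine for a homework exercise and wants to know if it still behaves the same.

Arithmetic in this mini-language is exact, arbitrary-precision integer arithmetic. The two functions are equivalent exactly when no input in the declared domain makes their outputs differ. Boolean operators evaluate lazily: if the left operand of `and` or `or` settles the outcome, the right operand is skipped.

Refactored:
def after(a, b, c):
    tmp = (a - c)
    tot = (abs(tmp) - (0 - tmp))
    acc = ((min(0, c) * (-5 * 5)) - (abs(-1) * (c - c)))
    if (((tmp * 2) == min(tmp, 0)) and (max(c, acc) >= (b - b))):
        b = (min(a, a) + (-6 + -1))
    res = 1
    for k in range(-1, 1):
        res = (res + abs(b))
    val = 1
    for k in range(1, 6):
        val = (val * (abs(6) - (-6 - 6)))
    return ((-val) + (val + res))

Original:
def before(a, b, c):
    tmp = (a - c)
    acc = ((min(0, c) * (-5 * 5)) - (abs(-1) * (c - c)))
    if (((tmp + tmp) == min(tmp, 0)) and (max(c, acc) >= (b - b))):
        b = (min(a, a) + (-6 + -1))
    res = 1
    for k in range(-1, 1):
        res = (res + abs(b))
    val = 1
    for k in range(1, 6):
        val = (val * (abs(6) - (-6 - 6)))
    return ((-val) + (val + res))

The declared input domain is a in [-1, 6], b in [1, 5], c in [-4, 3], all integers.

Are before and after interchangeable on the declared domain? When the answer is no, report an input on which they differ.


Differences: local variable names differ; arithmetic usage differs; statement counts differ; min/max/abs usage differs; constant usage differs — yet all 320 inputs agree.
verdict: equivalent


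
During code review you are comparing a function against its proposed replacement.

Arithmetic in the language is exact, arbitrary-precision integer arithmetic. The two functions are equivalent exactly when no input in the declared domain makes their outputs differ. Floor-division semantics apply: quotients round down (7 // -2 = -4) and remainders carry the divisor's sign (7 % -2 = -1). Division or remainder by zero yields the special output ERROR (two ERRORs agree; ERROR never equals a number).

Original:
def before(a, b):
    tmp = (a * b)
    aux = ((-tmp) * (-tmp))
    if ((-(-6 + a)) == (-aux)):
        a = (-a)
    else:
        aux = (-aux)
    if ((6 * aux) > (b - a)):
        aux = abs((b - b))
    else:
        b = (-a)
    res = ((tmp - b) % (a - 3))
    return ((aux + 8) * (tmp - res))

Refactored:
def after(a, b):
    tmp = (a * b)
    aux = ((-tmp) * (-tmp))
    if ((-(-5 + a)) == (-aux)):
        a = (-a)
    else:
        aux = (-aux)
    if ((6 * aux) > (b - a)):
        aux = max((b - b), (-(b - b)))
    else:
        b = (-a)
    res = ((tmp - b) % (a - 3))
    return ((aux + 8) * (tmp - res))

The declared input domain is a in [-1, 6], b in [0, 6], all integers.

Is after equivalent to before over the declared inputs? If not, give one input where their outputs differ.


The rewrite breaks on a=5, b=0, where the results are 0 and 40.
before: tmp = 0; aux = 0; ((-(-6 + a)) == (-aux)) -> false; aux = 0; ((6 * aux) > (b - a)) -> true; aux = 0; res = 0; return 0
after: tmp = 0; aux = 0; ((-(-5 + a)) == (-aux)) -> true; a = -5; ((6 * aux) > (b - a)) -> false; b = 5; res = -5; return 40
verdict: not equivalent; witness: a=5, b=0


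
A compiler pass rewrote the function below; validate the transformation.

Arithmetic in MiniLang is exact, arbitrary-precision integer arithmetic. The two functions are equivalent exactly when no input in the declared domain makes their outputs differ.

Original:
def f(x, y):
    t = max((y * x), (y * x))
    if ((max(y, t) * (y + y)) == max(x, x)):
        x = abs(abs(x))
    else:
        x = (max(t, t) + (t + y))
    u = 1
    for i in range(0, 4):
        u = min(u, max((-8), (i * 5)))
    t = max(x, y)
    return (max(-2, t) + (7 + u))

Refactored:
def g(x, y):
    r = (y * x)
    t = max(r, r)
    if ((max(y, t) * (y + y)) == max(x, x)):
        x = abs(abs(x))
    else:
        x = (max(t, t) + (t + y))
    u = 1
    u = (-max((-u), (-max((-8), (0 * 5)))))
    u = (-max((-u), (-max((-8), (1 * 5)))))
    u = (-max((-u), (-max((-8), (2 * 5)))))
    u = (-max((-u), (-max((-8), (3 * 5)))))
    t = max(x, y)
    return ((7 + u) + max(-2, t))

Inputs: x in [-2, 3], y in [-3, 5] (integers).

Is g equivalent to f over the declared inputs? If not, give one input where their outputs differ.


This is a faithful refactor — arithmetic usage differs, plus loop structure differs, plus statement counts differ, plus min/max/abs usage differs, plus local variable names differ, plus constant usage differs, but the computed results match everywhere.
As a probe, take x=0, y=-1: f runs t becomes 0; next ((max(y, t) * (y + y)) == max(x, x)) evaluates to true; next x becomes 0; next u becomes 1; next at i=0:; next u becomes 0; next at i=1:; next u becomes 0; next at i=2:; next u becomes 0; next at i=3:; next u becomes 0; next t becomes 0; next final value 7; g runs r becomes 0; next t becomes 0; next ((max(y, t) * (y + y)) == max(x, x)) evaluates to true; next x becomes 0; next u becomes 1; next u becomes 0; next u becomes 0; next u becomes 0; next u becomes 0; next t becomes 0; next final value 7; both end at 7.
Sweeping the whole domain (54 inputs) finds no disagreement.
verdict: equivalent


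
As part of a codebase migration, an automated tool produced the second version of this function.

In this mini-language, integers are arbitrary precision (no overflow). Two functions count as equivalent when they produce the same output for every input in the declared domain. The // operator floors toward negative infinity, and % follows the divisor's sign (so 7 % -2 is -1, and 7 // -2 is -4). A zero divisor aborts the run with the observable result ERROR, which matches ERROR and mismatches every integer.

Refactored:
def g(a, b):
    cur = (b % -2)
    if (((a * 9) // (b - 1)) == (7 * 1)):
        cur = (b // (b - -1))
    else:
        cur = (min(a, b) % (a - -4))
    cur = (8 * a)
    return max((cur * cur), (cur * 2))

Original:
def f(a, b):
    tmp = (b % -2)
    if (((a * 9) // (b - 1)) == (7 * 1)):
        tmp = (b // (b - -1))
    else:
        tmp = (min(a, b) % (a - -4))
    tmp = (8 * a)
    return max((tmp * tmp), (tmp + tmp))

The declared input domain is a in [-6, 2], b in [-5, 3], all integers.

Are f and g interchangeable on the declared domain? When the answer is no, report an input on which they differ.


Reading the diff, among the changes: local variable names differ; and arithmetic usage differs; and constant usage differs.
As a probe, take a=-1, b=1: f runs tmp becomes -1; next hits division by zero so the output is ERROR; g runs cur becomes -1; next hits division by zero so the output is ERROR; both end at ERROR.
Every one of the 81 inputs gives matching results.
verdict: equivalent


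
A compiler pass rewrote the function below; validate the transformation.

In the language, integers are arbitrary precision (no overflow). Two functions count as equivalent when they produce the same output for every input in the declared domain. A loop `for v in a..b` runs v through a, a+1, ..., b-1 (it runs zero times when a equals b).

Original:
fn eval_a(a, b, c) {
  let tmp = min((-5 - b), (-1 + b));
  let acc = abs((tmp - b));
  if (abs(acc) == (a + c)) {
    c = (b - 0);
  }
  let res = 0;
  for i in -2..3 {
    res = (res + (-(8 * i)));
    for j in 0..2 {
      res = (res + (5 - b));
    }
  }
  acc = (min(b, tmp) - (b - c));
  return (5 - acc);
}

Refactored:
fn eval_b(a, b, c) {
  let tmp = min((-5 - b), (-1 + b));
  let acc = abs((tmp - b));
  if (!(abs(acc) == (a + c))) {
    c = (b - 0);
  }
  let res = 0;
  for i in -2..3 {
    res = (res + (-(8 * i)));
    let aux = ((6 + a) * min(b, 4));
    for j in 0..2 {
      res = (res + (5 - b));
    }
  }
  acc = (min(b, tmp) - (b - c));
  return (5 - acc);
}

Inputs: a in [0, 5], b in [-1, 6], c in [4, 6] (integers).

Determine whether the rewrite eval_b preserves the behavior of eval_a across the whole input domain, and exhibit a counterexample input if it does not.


Consider the input a=0, b=-1, c=4.
eval_a: tmp := -4 | acc := 3 | (abs(acc) == (a + c)): false | res := 0 | iter i=-2: | res := 16 | iter j=0: | res := 22 | iter j=1: | res := 28 | iter i=-1: | res := 36 | iter j=0: | res := 42 | iter j=1: | res := 48 | iter i=0: | res := 48 | iter j=0: | res := 54 | iter j=1: | res := 60 | iter i=1: | res := 52 | iter j=0: | res := 58 | iter j=1: | res := 64 | iter i=2: | res := 48 | iter j=0: | res := 54 | iter j=1: | res := 60 | acc := 1 | result 4
eval_b: tmp := -4 | acc := 3 | (!(abs(acc) == (a + c))): true | c := -1 | res := 0 | iter i=-2: | res := 16 | aux := -6 | iter j=0: | res := 22 | iter j=1: | res := 28 | iter i=-1: | res := 36 | aux := -6 | iter j=0: | res := 42 | iter j=1: | res := 48 | iter i=0: | res := 48 | aux := -6 | iter j=0: | res := 54 | iter j=1: | res := 60 | iter i=1: | res := 52 | aux := -6 | iter j=0: | res := 58 | iter j=1: | res := 64 | iter i=2: | res := 48 | aux := -6 | iter j=0: | res := 54 | iter j=1: | res := 60 | acc := -4 | result 9
4 != 9, so the rewrite changes behavior.
verdict: not equivalent; witness: a=0, b=-1, c=4


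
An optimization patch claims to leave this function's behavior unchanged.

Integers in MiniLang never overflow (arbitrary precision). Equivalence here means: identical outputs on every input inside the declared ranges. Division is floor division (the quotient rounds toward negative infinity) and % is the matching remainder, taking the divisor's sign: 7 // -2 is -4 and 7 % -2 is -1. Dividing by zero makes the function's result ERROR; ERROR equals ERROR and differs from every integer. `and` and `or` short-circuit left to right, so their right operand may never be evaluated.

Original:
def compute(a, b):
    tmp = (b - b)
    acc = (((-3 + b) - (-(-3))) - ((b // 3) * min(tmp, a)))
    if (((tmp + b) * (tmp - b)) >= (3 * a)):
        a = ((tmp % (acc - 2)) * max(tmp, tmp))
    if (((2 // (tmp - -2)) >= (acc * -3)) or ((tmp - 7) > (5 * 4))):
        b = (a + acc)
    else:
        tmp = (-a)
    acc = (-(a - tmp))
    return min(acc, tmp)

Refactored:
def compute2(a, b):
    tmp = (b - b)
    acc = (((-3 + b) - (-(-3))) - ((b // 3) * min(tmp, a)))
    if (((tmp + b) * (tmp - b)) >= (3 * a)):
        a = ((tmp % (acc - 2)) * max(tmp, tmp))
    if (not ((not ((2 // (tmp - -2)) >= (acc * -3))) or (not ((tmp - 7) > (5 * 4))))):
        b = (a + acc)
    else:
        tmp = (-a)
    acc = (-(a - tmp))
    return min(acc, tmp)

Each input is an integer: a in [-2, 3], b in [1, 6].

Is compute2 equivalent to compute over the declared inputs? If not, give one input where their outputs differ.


Not equivalent: a=-2, b=4 separates them (0 vs 2).
compute: tmp = 0; acc = 0; (((tmp + b) * (tmp - b)) >= (3 * a)) -> false; (((2 // (tmp - -2)) >= (acc * -3)) or ((tmp - 7) > (5 * 4))) -> true; b = -2; acc = 2; return 0
compute2: tmp = 0; acc = 0; (((tmp + b) * (tmp - b)) >= (3 * a)) -> false; (not ((not ((2 // (tmp - -2)) >= (acc * -3))) or (not ((tmp - 7) > (5 * 4))))) -> false; tmp = 2; acc = 4; return 2
verdict: not equivalent; witness: a=-2, b=4


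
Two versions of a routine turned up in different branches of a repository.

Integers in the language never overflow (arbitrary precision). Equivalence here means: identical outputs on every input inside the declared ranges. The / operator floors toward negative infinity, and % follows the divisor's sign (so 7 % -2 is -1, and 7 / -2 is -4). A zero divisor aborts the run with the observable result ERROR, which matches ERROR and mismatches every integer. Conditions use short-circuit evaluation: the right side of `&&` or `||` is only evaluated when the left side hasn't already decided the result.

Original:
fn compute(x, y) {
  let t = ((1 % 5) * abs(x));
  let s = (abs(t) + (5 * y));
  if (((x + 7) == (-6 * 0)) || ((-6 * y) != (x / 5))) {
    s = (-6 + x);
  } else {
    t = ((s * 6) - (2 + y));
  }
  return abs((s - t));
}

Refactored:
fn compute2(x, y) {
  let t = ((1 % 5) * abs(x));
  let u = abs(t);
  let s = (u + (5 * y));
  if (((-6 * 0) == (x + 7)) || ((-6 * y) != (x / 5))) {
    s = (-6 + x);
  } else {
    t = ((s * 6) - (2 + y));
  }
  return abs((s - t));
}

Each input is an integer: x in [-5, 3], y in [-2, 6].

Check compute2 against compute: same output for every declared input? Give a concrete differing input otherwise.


Reading the diff, among the changes: statement counts differ, local variable names differ.
Tracing x=-2, y=2: compute: t := 2 | s := 12 | (((x + 7) == (-6 * 0)) || ((-6 * y) != (x / 5))): true | s := -8 | result 10 | compute2: t := 2 | u := 2 | s := 12 | (((-6 * 0) == (x + 7)) || ((-6 * y) != (x / 5))): true | s := -8 | result 10 — matching result 10.
Checked all 81 inputs in the declared domain: the outputs agree on every one.
verdict: equivalent


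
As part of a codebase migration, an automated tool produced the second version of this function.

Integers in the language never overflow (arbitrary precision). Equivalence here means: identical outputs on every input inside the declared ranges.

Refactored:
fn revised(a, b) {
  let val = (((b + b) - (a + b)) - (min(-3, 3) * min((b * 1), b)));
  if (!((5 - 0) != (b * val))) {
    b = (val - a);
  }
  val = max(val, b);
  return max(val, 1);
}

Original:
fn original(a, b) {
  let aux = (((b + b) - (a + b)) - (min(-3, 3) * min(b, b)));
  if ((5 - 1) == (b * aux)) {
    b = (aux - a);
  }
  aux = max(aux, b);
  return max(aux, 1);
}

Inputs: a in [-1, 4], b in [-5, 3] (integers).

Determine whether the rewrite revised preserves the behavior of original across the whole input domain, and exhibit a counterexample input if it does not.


Run the pair on a=-1, b=1.
original: aux becomes 5; next ((5 - 1) == (b * aux)) evaluates to false; next aux becomes 5; next final value 5
revised: val becomes 5; next (!((5 - 0) != (b * val))) evaluates to true; next b becomes 6; next val becomes 6; next final value 6
5 vs 6 — the two versions disagree here.
verdict: not equivalent; witness: a=-1, b=1


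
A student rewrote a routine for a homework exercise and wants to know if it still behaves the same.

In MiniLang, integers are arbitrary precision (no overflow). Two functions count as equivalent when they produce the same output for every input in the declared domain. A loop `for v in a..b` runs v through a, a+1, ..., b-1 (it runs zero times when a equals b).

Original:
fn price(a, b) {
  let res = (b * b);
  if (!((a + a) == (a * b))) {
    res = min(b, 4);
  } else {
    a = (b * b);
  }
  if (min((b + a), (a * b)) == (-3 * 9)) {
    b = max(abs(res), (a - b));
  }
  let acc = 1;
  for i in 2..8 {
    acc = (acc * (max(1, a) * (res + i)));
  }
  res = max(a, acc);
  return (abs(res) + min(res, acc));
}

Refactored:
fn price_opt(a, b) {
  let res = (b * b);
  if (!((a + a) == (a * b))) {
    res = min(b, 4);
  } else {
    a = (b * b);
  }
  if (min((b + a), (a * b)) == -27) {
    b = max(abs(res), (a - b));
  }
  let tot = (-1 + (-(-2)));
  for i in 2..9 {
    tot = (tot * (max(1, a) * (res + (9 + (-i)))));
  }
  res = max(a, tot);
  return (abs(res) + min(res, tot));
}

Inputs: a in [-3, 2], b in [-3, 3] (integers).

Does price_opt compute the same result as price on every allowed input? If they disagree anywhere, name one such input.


The rewrite breaks on a=-3, b=-1, where the results are 1440 and 0.
price: res becomes 1; next (!((a + a) == (a * b))) evaluates to true; next res becomes -1; next (min((b + a), (a * b)) == (-3 * 9)) evaluates to false; next acc becomes 1; next at i=2:; next acc becomes 1; next at i=3:; next acc becomes 2; next at i=4:; next acc becomes 6; next at i=5:; next acc becomes 24; next at i=6:; next acc becomes 120; next at i=7:; next acc becomes 720; next res becomes 720; next final value 1440
price_opt: res becomes 1; next (!((a + a) == (a * b))) evaluates to true; next res becomes -1; next (min((b + a), (a * b)) == -27) evaluates to false; next tot becomes 1; next at i=2:; next tot becomes 6; next at i=3:; next tot becomes 30; next at i=4:; next tot becomes 120; next at i=5:; next tot becomes 360; next at i=6:; next tot becomes 720; next at i=7:; next tot becomes 720; next at i=8:; next tot becomes 0; next res becomes 0; next final value 0
verdict: not equivalent; witness: a=-3, b=-1
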